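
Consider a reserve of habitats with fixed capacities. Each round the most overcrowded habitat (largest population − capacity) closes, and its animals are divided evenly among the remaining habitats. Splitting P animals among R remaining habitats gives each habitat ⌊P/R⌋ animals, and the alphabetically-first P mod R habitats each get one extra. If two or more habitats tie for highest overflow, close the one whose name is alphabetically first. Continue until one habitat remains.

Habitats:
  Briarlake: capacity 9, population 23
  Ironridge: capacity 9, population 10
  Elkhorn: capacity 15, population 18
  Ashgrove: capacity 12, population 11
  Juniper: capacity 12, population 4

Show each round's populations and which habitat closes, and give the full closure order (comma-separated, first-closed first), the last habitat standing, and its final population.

Round 1: Ashgrove=11 Briarlake=23 Elkhorn=18 Ironridge=10 Juniper=4 → close Briarlake (overflow 14)
  23÷4 = 5 each, +1 to first 3
Round 2: Ashgrove=17 Elkhorn=24 Ironridge=16 Juniper=9 → close Elkhorn (overflow 9)
  24÷3 = 8 each, +1 to first 0
Round 3: Ashgrove=25 Ironridge=24 Juniper=17 → close Ironridge (overflow 15)
  24÷2 = 12 each, +1 to first 0
Round 4: Ashgrove=37 Juniper=29 → close Ashgrove (overflow 25)
  37÷1 = 37 each, +1 to first 0

Closure order: Briarlake, Elkhorn, Ironridge, Ashgrove
Last habitat: Juniper with 66 animals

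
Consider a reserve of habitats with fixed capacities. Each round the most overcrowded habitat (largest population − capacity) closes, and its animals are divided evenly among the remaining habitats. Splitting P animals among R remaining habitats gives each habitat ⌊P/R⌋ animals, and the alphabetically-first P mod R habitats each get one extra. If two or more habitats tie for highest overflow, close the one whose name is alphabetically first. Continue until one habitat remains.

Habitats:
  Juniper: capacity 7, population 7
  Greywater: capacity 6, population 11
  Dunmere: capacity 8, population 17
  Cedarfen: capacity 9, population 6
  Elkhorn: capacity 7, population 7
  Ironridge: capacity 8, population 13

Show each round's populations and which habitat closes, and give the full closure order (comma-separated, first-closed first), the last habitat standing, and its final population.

Round 1: Cedarfen=6 Dunmere=17 Elkhorn=7 Greywater=11 Ironridge=13 Juniper=7 → close Dunmere (overflow 9)
  17÷5 = 3 each, +1 to first 2
Round 2: Cedarfen=10 Elkhorn=11 Greywater=14 Ironridge=16 Juniper=10 → close Greywater (overflow 8)
  14÷4 = 3 each, +1 to first 2
Round 3: Cedarfen=14 Elkhorn=15 Ironridge=19 Juniper=13 → close Ironridge (overflow 11)
  19÷3 = 6 each, +1 to first 1
Round 4: Cedarfen=21 Elkhorn=21 Juniper=19 → close Elkhorn (overflow 14)
  21÷2 = 10 each, +1 to first 1
Round 5: Cedarfen=32 Juniper=29 → close Cedarfen (overflow 23)
  32÷1 = 32 each, +1 to first 0

Closure order: Dunmere, Greywater, Ironridge, Elkhorn, Cedarfen
Last habitat: Juniper with 61 animals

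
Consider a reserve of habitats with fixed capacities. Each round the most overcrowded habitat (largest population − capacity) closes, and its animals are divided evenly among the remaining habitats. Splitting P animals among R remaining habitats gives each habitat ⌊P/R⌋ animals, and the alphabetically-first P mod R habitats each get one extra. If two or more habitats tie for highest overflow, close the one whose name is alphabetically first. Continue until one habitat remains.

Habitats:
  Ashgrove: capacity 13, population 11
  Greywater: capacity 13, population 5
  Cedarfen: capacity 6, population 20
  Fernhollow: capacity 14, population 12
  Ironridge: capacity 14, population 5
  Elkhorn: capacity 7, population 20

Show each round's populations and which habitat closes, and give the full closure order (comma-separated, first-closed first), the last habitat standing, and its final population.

Round 1: Ashgrove=11 Cedarfen=20 Elkhorn=20 Fernhollow=12 Greywater=5 Ironridge=5 → close Cedarfen (overflow 14)
  20÷5 = 4 each, +1 to first 0
Round 2: Ashgrove=15 Elkhorn=24 Fernhollow=16 Greywater=9 Ironridge=9 → close Elkhorn (overflow 17)
  24÷4 = 6 each, +1 to first 0
Round 3: Ashgrove=21 Fernhollow=22 Greywater=15 Ironridge=15 → close Ashgrove (overflow 8)
  21÷3 = 7 each, +1 to first 0
Round 4: Fernhollow=29 Greywater=22 Ironridge=22 → close Fernhollow (overflow 15)
  29÷2 = 14 each, +1 to first 1
Round 5: Greywater=37 Ironridge=36 → close Greywater (overflow 24)
  37÷1 = 37 each, +1 to first 0

Closure order: Cedarfen, Elkhorn, Ashgrove, Fernhollow, Greywater
Last habitat: Ironridge with 73 animals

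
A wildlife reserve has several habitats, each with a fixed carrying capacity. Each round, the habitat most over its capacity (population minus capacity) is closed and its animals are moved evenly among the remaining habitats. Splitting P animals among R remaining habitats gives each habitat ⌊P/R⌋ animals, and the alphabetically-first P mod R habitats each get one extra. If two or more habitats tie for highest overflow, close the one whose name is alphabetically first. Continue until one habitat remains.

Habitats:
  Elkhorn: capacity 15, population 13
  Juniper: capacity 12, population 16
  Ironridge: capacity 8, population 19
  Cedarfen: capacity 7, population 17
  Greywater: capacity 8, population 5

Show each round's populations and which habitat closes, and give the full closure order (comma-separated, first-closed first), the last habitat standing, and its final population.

Closure order: Ironridge, Cedarfen, Juniper, Elkhorn
Last habitat: Greywater with 70 animals

Round 1: Cedarfen=17 Elkhorn=13 Greywater=5 Ironridge=19 Juniper=16 → close Ironridge (overflow 11)
  19÷4 = 4 each, +1 to first 3
Round 2: Cedarfen=22 Elkhorn=18 Greywater=10 Juniper=20 → close Cedarfen (overflow 15)
  22÷3 = 7 each, +1 to first 1
Round 3: Elkhorn=26 Greywater=17 Juniper=27 → close Juniper (overflow 15)
  27÷2 = 13 each, +1 to first 1
Round 4: Elkhorn=40 Greywater=30 → close Elkhorn (overflow 25)
  40÷1 = 40 each, +1 to first 0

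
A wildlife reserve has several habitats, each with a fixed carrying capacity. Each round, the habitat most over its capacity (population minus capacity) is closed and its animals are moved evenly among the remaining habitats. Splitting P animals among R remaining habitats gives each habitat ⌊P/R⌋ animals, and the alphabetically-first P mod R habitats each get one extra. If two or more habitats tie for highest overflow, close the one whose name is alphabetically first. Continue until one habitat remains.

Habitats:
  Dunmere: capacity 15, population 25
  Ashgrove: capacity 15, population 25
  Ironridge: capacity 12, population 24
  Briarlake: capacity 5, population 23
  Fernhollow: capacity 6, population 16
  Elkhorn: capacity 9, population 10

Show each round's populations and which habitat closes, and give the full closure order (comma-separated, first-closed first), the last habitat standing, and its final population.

Closure order: Briarlake, Ironridge, Ashgrove, Dunmere, Fernhollow
Last habitat: Elkhorn with 123 animals

Round 1: Ashgrove=25 Briarlake=23 Dunmere=25 Elkhorn=10 Fernhollow=16 Ironridge=24 → close Briarlake (overflow 18)
  23÷5 = 4 each, +1 to first 3
Round 2: Ashgrove=30 Dunmere=30 Elkhorn=15 Fernhollow=20 Ironridge=28 → close Ironridge (overflow 16)
  28÷4 = 7 each, +1 to first 0
Round 3: Ashgrove=37 Dunmere=37 Elkhorn=22 Fernhollow=27 → close Ashgrove (overflow 22)
  37÷3 = 12 each, +1 to first 1
Round 4: Dunmere=50 Elkhorn=34 Fernhollow=39 → close Dunmere (overflow 35)
  50÷2 = 25 each, +1 to first 0
Round 5: Elkhorn=59 Fernhollow=64 → close Fernhollow (overflow 58)
  64÷1 = 64 each, +1 to first 0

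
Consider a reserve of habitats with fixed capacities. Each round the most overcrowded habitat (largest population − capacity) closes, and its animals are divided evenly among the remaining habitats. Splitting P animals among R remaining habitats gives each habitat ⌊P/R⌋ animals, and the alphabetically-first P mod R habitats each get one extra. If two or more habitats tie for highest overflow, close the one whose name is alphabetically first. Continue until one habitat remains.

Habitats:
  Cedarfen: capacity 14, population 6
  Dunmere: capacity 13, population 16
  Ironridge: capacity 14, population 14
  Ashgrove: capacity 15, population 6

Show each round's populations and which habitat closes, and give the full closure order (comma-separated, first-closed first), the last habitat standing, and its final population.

Round 1: Ashgrove=6 Cedarfen=6 Dunmere=16 Ironridge=14 → close Dunmere (overflow 3)
  16÷3 = 5 each, +1 to first 1
Round 2: Ashgrove=12 Cedarfen=11 Ironridge=19 → close Ironridge (overflow 5)
  19÷2 = 9 each, +1 to first 1
Round 3: Ashgrove=22 Cedarfen=20 → close Ashgrove (overflow 7)
  22÷1 = 22 each, +1 to first 0

Closure order: Dunmere, Ironridge, Ashgrove
Last habitat: Cedarfen with 42 animals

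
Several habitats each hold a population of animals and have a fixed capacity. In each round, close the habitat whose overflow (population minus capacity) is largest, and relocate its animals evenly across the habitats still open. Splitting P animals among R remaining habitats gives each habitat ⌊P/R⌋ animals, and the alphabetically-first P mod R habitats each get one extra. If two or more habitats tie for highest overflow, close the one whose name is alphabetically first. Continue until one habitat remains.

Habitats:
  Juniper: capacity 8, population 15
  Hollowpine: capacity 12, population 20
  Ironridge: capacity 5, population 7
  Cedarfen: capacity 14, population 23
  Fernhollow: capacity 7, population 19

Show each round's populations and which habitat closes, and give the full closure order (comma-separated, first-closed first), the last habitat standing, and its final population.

Closure order: Fernhollow, Cedarfen, Hollowpine, Juniper
Last habitat: Ironridge with 84 animals

Round 1: Cedarfen=23 Fernhollow=19 Hollowpine=20 Ironridge=7 Juniper=15 → close Fernhollow (overflow 12)
  19÷4 = 4 each, +1 to first 3
Round 2: Cedarfen=28 Hollowpine=25 Ironridge=12 Juniper=19 → close Cedarfen (overflow 14)
  28÷3 = 9 each, +1 to first 1
Round 3: Hollowpine=35 Ironridge=21 Juniper=28 → close Hollowpine (overflow 23)
  35÷2 = 17 each, +1 to first 1
Round 4: Ironridge=39 Juniper=45 → close Juniper (overflow 37)
  45÷1 = 45 each, +1 to first 0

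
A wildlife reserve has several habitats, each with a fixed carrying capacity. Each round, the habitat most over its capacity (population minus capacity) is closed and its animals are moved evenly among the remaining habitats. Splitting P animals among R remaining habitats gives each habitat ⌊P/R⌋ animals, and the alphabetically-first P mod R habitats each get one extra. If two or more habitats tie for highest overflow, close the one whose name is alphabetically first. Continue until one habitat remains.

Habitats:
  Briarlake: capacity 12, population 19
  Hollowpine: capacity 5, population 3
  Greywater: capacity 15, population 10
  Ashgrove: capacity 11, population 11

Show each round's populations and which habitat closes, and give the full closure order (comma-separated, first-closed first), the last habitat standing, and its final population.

Round 1: Ashgrove=11 Briarlake=19 Greywater=10 Hollowpine=3 → close Briarlake (overflow 7)
  19÷3 = 6 each, +1 to first 1
Round 2: Ashgrove=18 Greywater=16 Hollowpine=9 → close Ashgrove (overflow 7)
  18÷2 = 9 each, +1 to first 0
Round 3: Greywater=25 Hollowpine=18 → close Hollowpine (overflow 13)
  18÷1 = 18 each, +1 to first 0

Closure order: Briarlake, Ashgrove, Hollowpine
Last habitat: Greywater with 43 animals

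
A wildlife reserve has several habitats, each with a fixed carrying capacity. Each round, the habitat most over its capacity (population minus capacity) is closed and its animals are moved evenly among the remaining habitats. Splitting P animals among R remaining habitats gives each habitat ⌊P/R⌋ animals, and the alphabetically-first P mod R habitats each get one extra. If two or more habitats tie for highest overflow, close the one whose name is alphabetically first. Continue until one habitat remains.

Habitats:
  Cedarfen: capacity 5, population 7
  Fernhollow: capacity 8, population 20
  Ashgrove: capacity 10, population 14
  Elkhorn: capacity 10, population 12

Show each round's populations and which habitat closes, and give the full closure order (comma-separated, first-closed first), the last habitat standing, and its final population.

Closure order: Fernhollow, Ashgrove, Cedarfen
Last habitat: Elkhorn with 53 animals

Round 1: Ashgrove=14 Cedarfen=7 Elkhorn=12 Fernhollow=20 → close Fernhollow (overflow 12)
  20÷3 = 6 each, +1 to first 2
Round 2: Ashgrove=21 Cedarfen=14 Elkhorn=18 → close Ashgrove (overflow 11)
  21÷2 = 10 each, +1 to first 1
Round 3: Cedarfen=25 Elkhorn=28 → close Cedarfen (overflow 20)
  25÷1 = 25 each, +1 to first 0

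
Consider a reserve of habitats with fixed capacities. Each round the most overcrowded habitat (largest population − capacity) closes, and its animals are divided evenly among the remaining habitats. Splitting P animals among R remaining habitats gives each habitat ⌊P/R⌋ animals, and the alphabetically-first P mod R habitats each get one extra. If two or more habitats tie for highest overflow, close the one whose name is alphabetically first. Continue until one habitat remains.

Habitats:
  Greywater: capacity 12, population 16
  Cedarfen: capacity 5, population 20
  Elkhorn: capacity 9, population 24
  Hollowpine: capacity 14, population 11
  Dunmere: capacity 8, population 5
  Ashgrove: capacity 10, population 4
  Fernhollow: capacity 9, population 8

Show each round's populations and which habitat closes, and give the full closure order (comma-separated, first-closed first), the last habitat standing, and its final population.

Closure order: Cedarfen, Elkhorn, Greywater, Dunmere, Fernhollow, Ashgrove
Last habitat: Hollowpine with 88 animals

Round 1: Ashgrove=4 Cedarfen=20 Dunmere=5 Elkhorn=24 Fernhollow=8 Greywater=16 Hollowpine=11 → close Cedarfen (overflow 15)
  20÷6 = 3 each, +1 to first 2
Round 2: Ashgrove=8 Dunmere=9 Elkhorn=27 Fernhollow=11 Greywater=19 Hollowpine=14 → close Elkhorn (overflow 18)
  27÷5 = 5 each, +1 to first 2
Round 3: Ashgrove=14 Dunmere=15 Fernhollow=16 Greywater=24 Hollowpine=19 → close Greywater (overflow 12)
  24÷4 = 6 each, +1 to first 0
Round 4: Ashgrove=20 Dunmere=21 Fernhollow=22 Hollowpine=25 → close Dunmere (overflow 13)
  21÷3 = 7 each, +1 to first 0
Round 5: Ashgrove=27 Fernhollow=29 Hollowpine=32 → close Fernhollow (overflow 20)
  29÷2 = 14 each, +1 to first 1
Round 6: Ashgrove=42 Hollowpine=46 → close Ashgrove (overflow 32)
  42÷1 = 42 each, +1 to first 0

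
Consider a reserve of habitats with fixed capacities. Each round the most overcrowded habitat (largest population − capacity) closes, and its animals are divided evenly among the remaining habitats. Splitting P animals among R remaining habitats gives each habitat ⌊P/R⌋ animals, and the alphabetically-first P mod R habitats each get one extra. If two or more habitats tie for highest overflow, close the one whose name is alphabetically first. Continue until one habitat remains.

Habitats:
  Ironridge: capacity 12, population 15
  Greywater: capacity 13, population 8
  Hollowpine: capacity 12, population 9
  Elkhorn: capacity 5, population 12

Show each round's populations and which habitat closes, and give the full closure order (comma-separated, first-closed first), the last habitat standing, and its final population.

Closure order: Elkhorn, Ironridge, Hollowpine
Last habitat: Greywater with 44 animals

Round 1: Elkhorn=12 Greywater=8 Hollowpine=9 Ironridge=15 → close Elkhorn (overflow 7)
  12÷3 = 4 each, +1 to first 0
Round 2: Greywater=12 Hollowpine=13 Ironridge=19 → close Ironridge (overflow 7)
  19÷2 = 9 each, +1 to first 1
Round 3: Greywater=22 Hollowpine=22 → close Hollowpine (overflow 10)
  22÷1 = 22 each, +1 to first 0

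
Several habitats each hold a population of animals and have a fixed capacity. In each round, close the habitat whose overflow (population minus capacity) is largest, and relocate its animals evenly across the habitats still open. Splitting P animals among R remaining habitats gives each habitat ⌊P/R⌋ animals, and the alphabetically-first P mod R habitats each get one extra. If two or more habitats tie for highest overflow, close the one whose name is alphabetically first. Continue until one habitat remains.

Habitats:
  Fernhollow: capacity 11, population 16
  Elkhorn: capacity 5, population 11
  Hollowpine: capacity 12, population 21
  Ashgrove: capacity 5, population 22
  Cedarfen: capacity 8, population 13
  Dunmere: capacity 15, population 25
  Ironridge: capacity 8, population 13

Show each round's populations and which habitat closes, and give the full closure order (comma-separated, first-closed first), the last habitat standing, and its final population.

Round 1: Ashgrove=22 Cedarfen=13 Dunmere=25 Elkhorn=11 Fernhollow=16 Hollowpine=21 Ironridge=13 → close Ashgrove (overflow 17)
  22÷6 = 3 each, +1 to first 4
Round 2: Cedarfen=17 Dunmere=29 Elkhorn=15 Fernhollow=20 Hollowpine=24 Ironridge=16 → close Dunmere (overflow 14)
  29÷5 = 5 each, +1 to first 4
Round 3: Cedarfen=23 Elkhorn=21 Fernhollow=26 Hollowpine=30 Ironridge=21 → close Hollowpine (overflow 18)
  30÷4 = 7 each, +1 to first 2
Round 4: Cedarfen=31 Elkhorn=29 Fernhollow=33 Ironridge=28 → close Elkhorn (overflow 24)
  29÷3 = 9 each, +1 to first 2
Round 5: Cedarfen=41 Fernhollow=43 Ironridge=37 → close Cedarfen (overflow 33)
  41÷2 = 20 each, +1 to first 1
Round 6: Fernhollow=64 Ironridge=57 → close Fernhollow (overflow 53)
  64÷1 = 64 each, +1 to first 0

Closure order: Ashgrove, Dunmere, Hollowpine, Elkhorn, Cedarfen, Fernhollow
Last habitat: Ironridge with 121 animals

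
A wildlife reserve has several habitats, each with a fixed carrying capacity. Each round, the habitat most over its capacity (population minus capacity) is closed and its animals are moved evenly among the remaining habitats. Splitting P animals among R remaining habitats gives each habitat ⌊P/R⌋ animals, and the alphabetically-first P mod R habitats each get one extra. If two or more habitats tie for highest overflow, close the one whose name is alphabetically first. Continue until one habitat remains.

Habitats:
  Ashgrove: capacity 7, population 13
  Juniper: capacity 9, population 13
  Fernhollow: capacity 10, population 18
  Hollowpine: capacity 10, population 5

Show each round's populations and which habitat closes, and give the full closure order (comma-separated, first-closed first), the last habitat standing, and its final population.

Closure order: Fernhollow, Ashgrove, Juniper
Last habitat: Hollowpine with 49 animals

Round 1: Ashgrove=13 Fernhollow=18 Hollowpine=5 Juniper=13 → close Fernhollow (overflow 8)
  18÷3 = 6 each, +1 to first 0
Round 2: Ashgrove=19 Hollowpine=11 Juniper=19 → close Ashgrove (overflow 12)
  19÷2 = 9 each, +1 to first 1
Round 3: Hollowpine=21 Juniper=28 → close Juniper (overflow 19)
  28÷1 = 28 each, +1 to first 0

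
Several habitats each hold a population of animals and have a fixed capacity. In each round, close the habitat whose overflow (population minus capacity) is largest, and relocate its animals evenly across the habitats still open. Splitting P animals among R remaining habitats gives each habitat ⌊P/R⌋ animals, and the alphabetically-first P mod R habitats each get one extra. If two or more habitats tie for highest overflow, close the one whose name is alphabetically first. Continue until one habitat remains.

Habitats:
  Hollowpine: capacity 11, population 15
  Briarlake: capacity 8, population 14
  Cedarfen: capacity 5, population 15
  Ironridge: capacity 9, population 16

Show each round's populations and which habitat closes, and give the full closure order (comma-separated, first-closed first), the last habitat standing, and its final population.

Closure order: Cedarfen, Ironridge, Briarlake
Last habitat: Hollowpine with 60 animals

Round 1: Briarlake=14 Cedarfen=15 Hollowpine=15 Ironridge=16 → close Cedarfen (overflow 10)
  15÷3 = 5 each, +1 to first 0
Round 2: Briarlake=19 Hollowpine=20 Ironridge=21 → close Ironridge (overflow 12)
  21÷2 = 10 each, +1 to first 1
Round 3: Briarlake=30 Hollowpine=30 → close Briarlake (overflow 22)
  30÷1 = 30 each, +1 to first 0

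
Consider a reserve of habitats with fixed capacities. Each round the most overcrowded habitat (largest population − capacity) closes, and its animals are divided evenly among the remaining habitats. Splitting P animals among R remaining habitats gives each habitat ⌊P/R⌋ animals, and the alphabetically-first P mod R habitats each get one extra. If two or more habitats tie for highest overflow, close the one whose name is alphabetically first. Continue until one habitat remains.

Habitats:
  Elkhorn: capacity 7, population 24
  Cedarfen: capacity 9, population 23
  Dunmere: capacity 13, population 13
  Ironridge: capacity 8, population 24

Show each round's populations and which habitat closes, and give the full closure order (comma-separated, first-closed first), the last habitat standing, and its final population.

Round 1: Cedarfen=23 Dunmere=13 Elkhorn=24 Ironridge=24 → close Elkhorn (overflow 17)
  24÷3 = 8 each, +1 to first 0
Round 2: Cedarfen=31 Dunmere=21 Ironridge=32 → close Ironridge (overflow 24)
  32÷2 = 16 each, +1 to first 0
Round 3: Cedarfen=47 Dunmere=37 → close Cedarfen (overflow 38)
  47÷1 = 47 each, +1 to first 0

Closure order: Elkhorn, Ironridge, Cedarfen
Last habitat: Dunmere with 84 animals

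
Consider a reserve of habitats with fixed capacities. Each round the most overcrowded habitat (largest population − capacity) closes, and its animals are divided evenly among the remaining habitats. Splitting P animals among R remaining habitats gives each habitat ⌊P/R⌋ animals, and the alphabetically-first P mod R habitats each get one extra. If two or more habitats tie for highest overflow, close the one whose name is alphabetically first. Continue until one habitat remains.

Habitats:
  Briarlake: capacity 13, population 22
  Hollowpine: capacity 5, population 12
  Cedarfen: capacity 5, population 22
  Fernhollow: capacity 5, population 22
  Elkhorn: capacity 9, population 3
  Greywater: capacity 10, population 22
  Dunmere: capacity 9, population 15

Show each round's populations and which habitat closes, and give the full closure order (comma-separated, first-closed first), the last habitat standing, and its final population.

Closure order: Cedarfen, Fernhollow, Greywater, Briarlake, Dunmere, Hollowpine
Last habitat: Elkhorn with 118 animals

Round 1: Briarlake=22 Cedarfen=22 Dunmere=15 Elkhorn=3 Fernhollow=22 Greywater=22 Hollowpine=12 → close Cedarfen (overflow 17)
  22÷6 = 3 each, +1 to first 4
Round 2: Briarlake=26 Dunmere=19 Elkhorn=7 Fernhollow=26 Greywater=25 Hollowpine=15 → close Fernhollow (overflow 21)
  26÷5 = 5 each, +1 to first 1
Round 3: Briarlake=32 Dunmere=24 Elkhorn=12 Greywater=30 Hollowpine=20 → close Greywater (overflow 20)
  30÷4 = 7 each, +1 to first 2
Round 4: Briarlake=40 Dunmere=32 Elkhorn=19 Hollowpine=27 → close Briarlake (overflow 27)
  40÷3 = 13 each, +1 to first 1
Round 5: Dunmere=46 Elkhorn=32 Hollowpine=40 → close Dunmere (overflow 37)
  46÷2 = 23 each, +1 to first 0
Round 6: Elkhorn=55 Hollowpine=63 → close Hollowpine (overflow 58)
  63÷1 = 63 each, +1 to first 0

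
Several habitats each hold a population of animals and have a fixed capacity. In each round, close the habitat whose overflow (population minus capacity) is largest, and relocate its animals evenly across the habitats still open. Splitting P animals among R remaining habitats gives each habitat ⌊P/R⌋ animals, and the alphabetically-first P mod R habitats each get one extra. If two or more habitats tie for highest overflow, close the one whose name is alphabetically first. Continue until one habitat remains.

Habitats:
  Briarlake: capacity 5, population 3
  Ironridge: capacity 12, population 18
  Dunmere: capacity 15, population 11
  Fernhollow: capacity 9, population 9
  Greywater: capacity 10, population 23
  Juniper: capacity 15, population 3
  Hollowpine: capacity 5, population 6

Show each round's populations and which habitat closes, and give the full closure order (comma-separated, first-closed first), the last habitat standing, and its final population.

Closure order: Greywater, Ironridge, Hollowpine, Briarlake, Fernhollow, Dunmere
Last habitat: Juniper with 73 animals

Round 1: Briarlake=3 Dunmere=11 Fernhollow=9 Greywater=23 Hollowpine=6 Ironridge=18 Juniper=3 → close Greywater (overflow 13)
  23÷6 = 3 each, +1 to first 5
Round 2: Briarlake=7 Dunmere=15 Fernhollow=13 Hollowpine=10 Ironridge=22 Juniper=6 → close Ironridge (overflow 10)
  22÷5 = 4 each, +1 to first 2
Round 3: Briarlake=12 Dunmere=20 Fernhollow=17 Hollowpine=14 Juniper=10 → close Hollowpine (overflow 9)
  14÷4 = 3 each, +1 to first 2
Round 4: Briarlake=16 Dunmere=24 Fernhollow=20 Juniper=13 → close Briarlake (overflow 11)
  16÷3 = 5 each, +1 to first 1
Round 5: Dunmere=30 Fernhollow=25 Juniper=18 → close Fernhollow (overflow 16)
  25÷2 = 12 each, +1 to first 1
Round 6: Dunmere=43 Juniper=30 → close Dunmere (overflow 28)
  43÷1 = 43 each, +1 to first 0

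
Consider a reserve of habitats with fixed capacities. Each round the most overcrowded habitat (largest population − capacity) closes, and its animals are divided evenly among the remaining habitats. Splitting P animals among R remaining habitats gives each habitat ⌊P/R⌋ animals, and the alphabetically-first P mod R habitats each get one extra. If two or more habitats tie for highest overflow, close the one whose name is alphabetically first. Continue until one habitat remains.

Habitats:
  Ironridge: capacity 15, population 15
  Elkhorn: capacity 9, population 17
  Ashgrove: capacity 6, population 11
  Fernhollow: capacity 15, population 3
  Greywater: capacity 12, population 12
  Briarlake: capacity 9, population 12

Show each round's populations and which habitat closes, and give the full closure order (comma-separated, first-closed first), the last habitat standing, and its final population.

Round 1: Ashgrove=11 Briarlake=12 Elkhorn=17 Fernhollow=3 Greywater=12 Ironridge=15 → close Elkhorn (overflow 8)
  17÷5 = 3 each, +1 to first 2
Round 2: Ashgrove=15 Briarlake=16 Fernhollow=6 Greywater=15 Ironridge=18 → close Ashgrove (overflow 9)
  15÷4 = 3 each, +1 to first 3
Round 3: Briarlake=20 Fernhollow=10 Greywater=19 Ironridge=21 → close Briarlake (overflow 11)
  20÷3 = 6 each, +1 to first 2
Round 4: Fernhollow=17 Greywater=26 Ironridge=27 → close Greywater (overflow 14)
  26÷2 = 13 each, +1 to first 0
Round 5: Fernhollow=30 Ironridge=40 → close Ironridge (overflow 25)
  40÷1 = 40 each, +1 to first 0

Closure order: Elkhorn, Ashgrove, Briarlake, Greywater, Ironridge
Last habitat: Fernhollow with 70 animals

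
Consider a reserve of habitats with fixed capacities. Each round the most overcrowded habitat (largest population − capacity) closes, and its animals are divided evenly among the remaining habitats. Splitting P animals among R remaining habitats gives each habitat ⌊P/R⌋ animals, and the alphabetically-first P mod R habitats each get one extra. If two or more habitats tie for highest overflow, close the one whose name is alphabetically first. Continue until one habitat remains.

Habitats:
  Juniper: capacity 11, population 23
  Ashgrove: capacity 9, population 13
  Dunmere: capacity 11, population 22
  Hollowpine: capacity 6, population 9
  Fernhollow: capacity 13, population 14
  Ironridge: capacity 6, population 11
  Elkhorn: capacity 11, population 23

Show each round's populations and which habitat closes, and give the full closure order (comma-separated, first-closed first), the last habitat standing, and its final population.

Closure order: Elkhorn, Dunmere, Juniper, Ashgrove, Ironridge, Fernhollow
Last habitat: Hollowpine with 115 animals

Round 1: Ashgrove=13 Dunmere=22 Elkhorn=23 Fernhollow=14 Hollowpine=9 Ironridge=11 Juniper=23 → close Elkhorn (overflow 12)
  23÷6 = 3 each, +1 to first 5
Round 2: Ashgrove=17 Dunmere=26 Fernhollow=18 Hollowpine=13 Ironridge=15 Juniper=26 → close Dunmere (overflow 15)
  26÷5 = 5 each, +1 to first 1
Round 3: Ashgrove=23 Fernhollow=23 Hollowpine=18 Ironridge=20 Juniper=31 → close Juniper (overflow 20)
  31÷4 = 7 each, +1 to first 3
Round 4: Ashgrove=31 Fernhollow=31 Hollowpine=26 Ironridge=27 → close Ashgrove (overflow 22)
  31÷3 = 10 each, +1 to first 1
Round 5: Fernhollow=42 Hollowpine=36 Ironridge=37 → close Ironridge (overflow 31)
  37÷2 = 18 each, +1 to first 1
Round 6: Fernhollow=61 Hollowpine=54 → close Fernhollow (overflow 48)
  61÷1 = 61 each, +1 to first 0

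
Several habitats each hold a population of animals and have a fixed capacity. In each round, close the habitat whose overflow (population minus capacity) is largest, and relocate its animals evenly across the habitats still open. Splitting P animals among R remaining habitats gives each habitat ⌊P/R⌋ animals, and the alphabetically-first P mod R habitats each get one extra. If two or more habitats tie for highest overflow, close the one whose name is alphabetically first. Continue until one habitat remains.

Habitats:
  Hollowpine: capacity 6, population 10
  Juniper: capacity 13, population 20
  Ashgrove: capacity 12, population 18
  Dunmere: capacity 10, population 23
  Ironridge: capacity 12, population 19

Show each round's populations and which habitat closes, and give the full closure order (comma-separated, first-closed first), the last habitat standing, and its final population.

Closure order: Dunmere, Ironridge, Ashgrove, Juniper
Last habitat: Hollowpine with 90 animals

Round 1: Ashgrove=18 Dunmere=23 Hollowpine=10 Ironridge=19 Juniper=20 → close Dunmere (overflow 13)
  23÷4 = 5 each, +1 to first 3
Round 2: Ashgrove=24 Hollowpine=16 Ironridge=25 Juniper=25 → close Ironridge (overflow 13)
  25÷3 = 8 each, +1 to first 1
Round 3: Ashgrove=33 Hollowpine=24 Juniper=33 → close Ashgrove (overflow 21)
  33÷2 = 16 each, +1 to first 1
Round 4: Hollowpine=41 Juniper=49 → close Juniper (overflow 36)
  49÷1 = 49 each, +1 to first 0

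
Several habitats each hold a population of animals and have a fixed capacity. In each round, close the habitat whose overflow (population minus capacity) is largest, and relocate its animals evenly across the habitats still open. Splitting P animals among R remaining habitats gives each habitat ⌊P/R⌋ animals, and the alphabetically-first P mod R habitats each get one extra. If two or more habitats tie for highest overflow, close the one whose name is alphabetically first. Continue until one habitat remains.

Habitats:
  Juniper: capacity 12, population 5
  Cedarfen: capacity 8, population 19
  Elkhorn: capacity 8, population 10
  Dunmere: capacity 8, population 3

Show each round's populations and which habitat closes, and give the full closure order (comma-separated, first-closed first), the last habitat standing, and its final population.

Closure order: Cedarfen, Elkhorn, Dunmere
Last habitat: Juniper with 37 animals

Round 1: Cedarfen=19 Dunmere=3 Elkhorn=10 Juniper=5 → close Cedarfen (overflow 11)
  19÷3 = 6 each, +1 to first 1
Round 2: Dunmere=10 Elkhorn=16 Juniper=11 → close Elkhorn (overflow 8)
  16÷2 = 8 each, +1 to first 0
Round 3: Dunmere=18 Juniper=19 → close Dunmere (overflow 10)
  18÷1 = 18 each, +1 to first 0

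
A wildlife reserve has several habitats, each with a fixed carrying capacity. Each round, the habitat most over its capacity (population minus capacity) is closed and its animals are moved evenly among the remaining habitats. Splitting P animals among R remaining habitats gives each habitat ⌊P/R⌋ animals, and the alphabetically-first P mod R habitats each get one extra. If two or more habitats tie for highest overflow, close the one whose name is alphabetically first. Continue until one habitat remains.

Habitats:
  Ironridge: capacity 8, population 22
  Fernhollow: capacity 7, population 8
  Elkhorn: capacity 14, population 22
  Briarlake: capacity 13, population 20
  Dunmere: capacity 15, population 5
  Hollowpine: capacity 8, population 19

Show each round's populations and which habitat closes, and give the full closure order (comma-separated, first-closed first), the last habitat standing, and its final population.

Closure order: Ironridge, Hollowpine, Briarlake, Elkhorn, Fernhollow
Last habitat: Dunmere with 96 animals

Round 1: Briarlake=20 Dunmere=5 Elkhorn=22 Fernhollow=8 Hollowpine=19 Ironridge=22 → close Ironridge (overflow 14)
  22÷5 = 4 each, +1 to first 2
Round 2: Briarlake=25 Dunmere=10 Elkhorn=26 Fernhollow=12 Hollowpine=23 → close Hollowpine (overflow 15)
  23÷4 = 5 each, +1 to first 3
Round 3: Briarlake=31 Dunmere=16 Elkhorn=32 Fernhollow=17 → close Briarlake (overflow 18)
  31÷3 = 10 each, +1 to first 1
Round 4: Dunmere=27 Elkhorn=42 Fernhollow=27 → close Elkhorn (overflow 28)
  42÷2 = 21 each, +1 to first 0
Round 5: Dunmere=48 Fernhollow=48 → close Fernhollow (overflow 41)
  48÷1 = 48 each, +1 to first 0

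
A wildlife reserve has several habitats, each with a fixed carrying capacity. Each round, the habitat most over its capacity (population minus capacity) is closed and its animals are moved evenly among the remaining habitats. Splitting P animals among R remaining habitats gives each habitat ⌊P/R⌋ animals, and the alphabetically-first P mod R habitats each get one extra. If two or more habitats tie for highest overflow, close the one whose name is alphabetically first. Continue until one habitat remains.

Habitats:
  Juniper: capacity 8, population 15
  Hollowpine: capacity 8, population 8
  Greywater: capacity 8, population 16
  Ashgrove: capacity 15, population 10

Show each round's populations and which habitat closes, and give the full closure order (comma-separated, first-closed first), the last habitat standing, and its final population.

Round 1: Ashgrove=10 Greywater=16 Hollowpine=8 Juniper=15 → close Greywater (overflow 8)
  16÷3 = 5 each, +1 to first 1
Round 2: Ashgrove=16 Hollowpine=13 Juniper=20 → close Juniper (overflow 12)
  20÷2 = 10 each, +1 to first 0
Round 3: Ashgrove=26 Hollowpine=23 → close Hollowpine (overflow 15)
  23÷1 = 23 each, +1 to first 0

Closure order: Greywater, Juniper, Hollowpine
Last habitat: Ashgrove with 49 animals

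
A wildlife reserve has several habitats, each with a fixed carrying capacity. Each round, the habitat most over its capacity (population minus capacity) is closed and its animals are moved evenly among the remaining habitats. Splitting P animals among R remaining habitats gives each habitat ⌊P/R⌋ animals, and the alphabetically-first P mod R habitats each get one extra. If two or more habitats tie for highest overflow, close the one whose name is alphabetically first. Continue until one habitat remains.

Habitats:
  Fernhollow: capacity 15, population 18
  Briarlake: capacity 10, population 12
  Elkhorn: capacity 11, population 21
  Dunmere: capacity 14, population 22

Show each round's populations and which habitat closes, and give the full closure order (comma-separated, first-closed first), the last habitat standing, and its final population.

Closure order: Elkhorn, Dunmere, Briarlake
Last habitat: Fernhollow with 73 animals

Round 1: Briarlake=12 Dunmere=22 Elkhorn=21 Fernhollow=18 → close Elkhorn (overflow 10)
  21÷3 = 7 each, +1 to first 0
Round 2: Briarlake=19 Dunmere=29 Fernhollow=25 → close Dunmere (overflow 15)
  29÷2 = 14 each, +1 to first 1
Round 3: Briarlake=34 Fernhollow=39 → close Briarlake (overflow 24)
  34÷1 = 34 each, +1 to first 0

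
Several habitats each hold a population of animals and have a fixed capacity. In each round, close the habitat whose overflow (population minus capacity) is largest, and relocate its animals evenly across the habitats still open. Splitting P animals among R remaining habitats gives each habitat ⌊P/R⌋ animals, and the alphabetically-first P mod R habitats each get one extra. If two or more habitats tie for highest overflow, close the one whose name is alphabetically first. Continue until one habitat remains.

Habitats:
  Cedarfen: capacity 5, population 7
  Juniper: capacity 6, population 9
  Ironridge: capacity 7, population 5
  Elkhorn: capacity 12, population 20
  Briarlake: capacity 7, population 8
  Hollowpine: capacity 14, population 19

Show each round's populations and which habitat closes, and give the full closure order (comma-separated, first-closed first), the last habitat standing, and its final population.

Round 1: Briarlake=8 Cedarfen=7 Elkhorn=20 Hollowpine=19 Ironridge=5 Juniper=9 → close Elkhorn (overflow 8)
  20÷5 = 4 each, +1 to first 0
Round 2: Briarlake=12 Cedarfen=11 Hollowpine=23 Ironridge=9 Juniper=13 → close Hollowpine (overflow 9)
  23÷4 = 5 each, +1 to first 3
Round 3: Briarlake=18 Cedarfen=17 Ironridge=15 Juniper=18 → close Cedarfen (overflow 12)
  17÷3 = 5 each, +1 to first 2
Round 4: Briarlake=24 Ironridge=21 Juniper=23 → close Briarlake (overflow 17)
  24÷2 = 12 each, +1 to first 0
Round 5: Ironridge=33 Juniper=35 → close Juniper (overflow 29)
  35÷1 = 35 each, +1 to first 0

Closure order: Elkhorn, Hollowpine, Cedarfen, Briarlake, Juniper
Last habitat: Ironridge with 68 animals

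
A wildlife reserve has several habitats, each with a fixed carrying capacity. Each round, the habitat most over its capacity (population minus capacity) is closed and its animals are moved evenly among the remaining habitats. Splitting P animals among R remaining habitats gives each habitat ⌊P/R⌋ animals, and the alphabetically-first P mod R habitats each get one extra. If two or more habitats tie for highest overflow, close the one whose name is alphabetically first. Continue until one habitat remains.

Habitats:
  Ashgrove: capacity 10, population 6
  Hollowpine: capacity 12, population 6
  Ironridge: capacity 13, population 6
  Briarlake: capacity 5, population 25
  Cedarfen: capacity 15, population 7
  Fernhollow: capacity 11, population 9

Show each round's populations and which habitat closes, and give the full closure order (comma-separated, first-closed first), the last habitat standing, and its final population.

Round 1: Ashgrove=6 Briarlake=25 Cedarfen=7 Fernhollow=9 Hollowpine=6 Ironridge=6 → close Briarlake (overflow 20)
  25÷5 = 5 each, +1 to first 0
Round 2: Ashgrove=11 Cedarfen=12 Fernhollow=14 Hollowpine=11 Ironridge=11 → close Fernhollow (overflow 3)
  14÷4 = 3 each, +1 to first 2
Round 3: Ashgrove=15 Cedarfen=16 Hollowpine=14 Ironridge=14 → close Ashgrove (overflow 5)
  15÷3 = 5 each, +1 to first 0
Round 4: Cedarfen=21 Hollowpine=19 Ironridge=19 → close Hollowpine (overflow 7)
  19÷2 = 9 each, +1 to first 1
Round 5: Cedarfen=31 Ironridge=28 → close Cedarfen (overflow 16)
  31÷1 = 31 each, +1 to first 0

Closure order: Briarlake, Fernhollow, Ashgrove, Hollowpine, Cedarfen
Last habitat: Ironridge with 59 animals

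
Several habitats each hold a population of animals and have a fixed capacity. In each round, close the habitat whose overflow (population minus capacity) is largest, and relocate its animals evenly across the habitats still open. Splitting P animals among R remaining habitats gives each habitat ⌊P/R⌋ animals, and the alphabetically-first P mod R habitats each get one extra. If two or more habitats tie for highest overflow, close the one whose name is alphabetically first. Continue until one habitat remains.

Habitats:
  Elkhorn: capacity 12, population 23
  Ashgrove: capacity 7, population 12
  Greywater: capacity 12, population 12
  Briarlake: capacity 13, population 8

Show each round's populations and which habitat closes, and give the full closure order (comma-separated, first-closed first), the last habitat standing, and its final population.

Closure order: Elkhorn, Ashgrove, Greywater
Last habitat: Briarlake with 55 animals

Round 1: Ashgrove=12 Briarlake=8 Elkhorn=23 Greywater=12 → close Elkhorn (overflow 11)
  23÷3 = 7 each, +1 to first 2
Round 2: Ashgrove=20 Briarlake=16 Greywater=19 → close Ashgrove (overflow 13)
  20÷2 = 10 each, +1 to first 0
Round 3: Briarlake=26 Greywater=29 → close Greywater (overflow 17)
  29÷1 = 29 each, +1 to first 0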